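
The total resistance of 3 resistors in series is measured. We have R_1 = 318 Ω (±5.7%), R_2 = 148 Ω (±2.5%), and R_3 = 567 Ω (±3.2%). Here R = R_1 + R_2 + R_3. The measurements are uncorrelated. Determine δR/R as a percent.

R is a linear combination, so absolute uncertainties add in quadrature:
  (δR_1)² = 329;  (δR_2)² = 13.7;  (δR_3)² = 329
δR = √(671) = 25.9 Ω
R = 1030 Ω, so δR/R = 25.9/1030 = 0.0251.

2.51%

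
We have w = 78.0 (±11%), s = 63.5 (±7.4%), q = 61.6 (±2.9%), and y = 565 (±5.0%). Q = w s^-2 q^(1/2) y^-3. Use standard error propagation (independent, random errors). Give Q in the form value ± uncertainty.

Products/powers → add relative errors in quadrature, weighted by exponent:
  (1·δw/w)² = (1×0.110)² = 0.0121;  (-2·δs/s)² = (-2×0.0740)² = 0.0219;  (½·δq/q)² = (0.5×0.0290)² = 0.000210;  (-3·δy/y)² = (-3×0.0500)² = 0.0225
δQ/Q = √(0.0567) = 0.238
Q = 8.42e-10, so δQ = 0.238 × 8.42e-10 = 2e-10.

(8.42 ± 2.00) × 10^-10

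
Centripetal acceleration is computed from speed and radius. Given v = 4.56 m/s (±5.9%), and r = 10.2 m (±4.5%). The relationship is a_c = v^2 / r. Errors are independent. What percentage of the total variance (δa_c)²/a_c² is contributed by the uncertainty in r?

12.7%

(δa_c/a_c)² = (2·δv/v)² + (-1·δr/r)²
  v term: (2×0.0590)² = 0.0139
  r term: (-1×0.0450)² = 0.00202
Total = 0.0159. Share from r = 0.00202/0.0159 = 0.127.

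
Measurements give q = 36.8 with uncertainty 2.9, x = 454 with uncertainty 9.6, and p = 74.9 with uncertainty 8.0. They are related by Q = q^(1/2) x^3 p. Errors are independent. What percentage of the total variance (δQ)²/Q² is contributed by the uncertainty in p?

67.2%

(δQ/Q)² = (½·δq/q)² + (3·δx/x)² + (1·δp/p)²
  q term: (0.5×0.0788)² = 0.00155
  x term: (3×0.0211)² = 0.00402
  p term: (1×0.107)² = 0.0114
Total = 0.0170. Share from p = 0.0114/0.0170 = 0.672.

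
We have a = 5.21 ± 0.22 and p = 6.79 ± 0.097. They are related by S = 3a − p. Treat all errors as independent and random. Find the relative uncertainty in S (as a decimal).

0.0755

S is a linear combination, so absolute uncertainties add in quadrature:
  (3·δa)² = 0.436;  (δp)² = 0.00941
δS = √(0.445) = 0.667
S = 8.84, so δS/S = 0.667/8.84 = 0.0755.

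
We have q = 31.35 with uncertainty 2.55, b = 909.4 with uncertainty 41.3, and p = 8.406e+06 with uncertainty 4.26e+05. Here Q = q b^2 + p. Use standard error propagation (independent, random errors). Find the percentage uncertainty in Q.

Let w = q·b^2 = 2.593e+07. δw/w = √((1·δq/q)² + (2·δb/b)²) = √(0.00662 + 0.00825) = 0.122, so δw = 3.16e+06.
Q = w + p: δQ = √(δw² + δp²) = √(9.99e+12 + 1.81e+11) = 3.19e+06
Q = 3.433e+07, so δQ/Q = 3.19e+06/3.433e+07 = 0.0929.

9.29%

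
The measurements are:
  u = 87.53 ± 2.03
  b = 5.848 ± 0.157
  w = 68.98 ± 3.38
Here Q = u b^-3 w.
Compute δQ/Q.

0.0971

Q is a product of powers, so relative uncertainties combine in quadrature:
  (1·δu/u)² = (1×0.0232)² = 0.000538;  (-3·δb/b)² = (-3×0.0268)² = 0.00649;  (1·δw/w)² = (1×0.0490)² = 0.00240
δQ/Q = √(0.00943) = 0.0971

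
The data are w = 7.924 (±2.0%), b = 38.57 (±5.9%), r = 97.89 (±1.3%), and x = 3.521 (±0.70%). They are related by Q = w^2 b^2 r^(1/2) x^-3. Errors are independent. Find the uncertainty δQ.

2680

Since Q is a product/quotient, work with relative uncertainties:
  (2·δw/w)² = (2×0.0200)² = 0.00160;  (2·δb/b)² = (2×0.0590)² = 0.0139;  (½·δr/r)² = (0.5×0.0130)² = 4.23e-05;  (-3·δx/x)² = (-3×0.00700)² = 0.000441
δQ/Q = √(0.0160) = 0.127
Q = 21170, so δQ = 0.127 × 21170 = 2680.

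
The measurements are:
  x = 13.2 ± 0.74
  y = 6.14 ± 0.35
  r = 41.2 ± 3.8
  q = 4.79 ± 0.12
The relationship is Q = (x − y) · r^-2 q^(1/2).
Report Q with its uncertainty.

0.00910 ± 0.00199

Let u = x − y = 7.06. δu = √(δx² + δy²) = √(0.548 + 0.122) = 0.819, so δu/u = 0.116.
Q is then a monomial in u, r, q:
δQ/Q = √((δu/u)² + (-2·δr/r)² + (½·δq/q)²) = √(0.0134 + 0.0340 + 0.000157) = 0.218
Q = 0.00910, so δQ = 0.218 × 0.00910 = 0.00199.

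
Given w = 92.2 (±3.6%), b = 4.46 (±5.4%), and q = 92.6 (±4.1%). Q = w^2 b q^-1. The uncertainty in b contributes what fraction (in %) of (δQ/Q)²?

(δQ/Q)² = (2·δw/w)² + (1·δb/b)² + (-1·δq/q)²
  w term: (2×0.0360)² = 0.00518
  b term: (1×0.0540)² = 0.00292
  q term: (-1×0.0410)² = 0.00168
Total = 0.00978. Share from b = 0.00292/0.00978 = 0.298.

29.8%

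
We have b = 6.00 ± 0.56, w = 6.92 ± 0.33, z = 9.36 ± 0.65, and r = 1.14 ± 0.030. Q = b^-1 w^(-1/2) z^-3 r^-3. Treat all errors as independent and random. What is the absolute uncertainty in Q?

1.27e-05

Each factor contributes (exponent × relative error)² to (δQ/Q)²:
  (-1·δb/b)² = (-1×0.0933)² = 0.00871;  (−½·δw/w)² = (-0.5×0.0477)² = 0.000569;  (-3·δz/z)² = (-3×0.0694)² = 0.0434;  (-3·δr/r)² = (-3×0.0263)² = 0.00623
δQ/Q = √(0.0589) = 0.243
Q = 5.21e-05, so δQ = 0.243 × 5.21e-05 = 1.27e-05.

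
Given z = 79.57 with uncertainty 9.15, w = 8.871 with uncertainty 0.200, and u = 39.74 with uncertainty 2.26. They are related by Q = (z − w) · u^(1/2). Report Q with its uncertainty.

445.7 ± 59.1

Let h = z − w = 70.70. δh = √(δz² + δw²) = √(83.7 + 0.0400) = 9.15, so δh/h = 0.129.
Q is then a monomial in h, u:
δQ/Q = √((δh/h)² + (½·δu/u)²) = √(0.0168 + 0.000809) = 0.133
Q = 445.7, so δQ = 0.133 × 445.7 = 59.1.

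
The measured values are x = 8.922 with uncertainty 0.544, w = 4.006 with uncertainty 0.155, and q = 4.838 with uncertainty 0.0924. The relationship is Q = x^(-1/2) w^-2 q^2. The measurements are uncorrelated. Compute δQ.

Relative error in a monomial: (δQ/Q)² = Σ (nᵢ · δxᵢ/xᵢ)².
  (−½·δx/x)² = (-0.5×0.0610)² = 0.000929;  (-2·δw/w)² = (-2×0.0387)² = 0.00599;  (2·δq/q)² = (2×0.0191)² = 0.00146
δQ/Q = √(0.00838) = 0.0915
Q = 0.4883, so δQ = 0.0915 × 0.4883 = 0.0447.

0.0447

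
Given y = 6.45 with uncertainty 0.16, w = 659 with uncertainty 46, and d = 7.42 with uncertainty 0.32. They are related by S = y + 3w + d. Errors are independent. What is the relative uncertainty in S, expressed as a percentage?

S is a linear combination, so absolute uncertainties add in quadrature:
  (δy)² = 0.0256;  (3·δw)² = 19000;  (δd)² = 0.102
δS = √(19000) = 138
S = 1990, so δS/S = 138/1990 = 0.0693.

6.93%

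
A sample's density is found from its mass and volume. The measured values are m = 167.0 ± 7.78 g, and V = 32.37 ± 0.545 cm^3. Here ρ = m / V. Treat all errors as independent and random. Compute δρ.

0.256 g/cm^3

Relative error in a monomial: (δρ/ρ)² = Σ (nᵢ · δxᵢ/xᵢ)².
  (1·δm/m)² = (1×0.0466)² = 0.00217;  (-1·δV/V)² = (-1×0.0168)² = 0.000283
δρ/ρ = √(0.00245) = 0.0495
ρ = 5.159 g/cm^3, so δρ = 0.0495 × 5.159 = 0.256 g/cm^3.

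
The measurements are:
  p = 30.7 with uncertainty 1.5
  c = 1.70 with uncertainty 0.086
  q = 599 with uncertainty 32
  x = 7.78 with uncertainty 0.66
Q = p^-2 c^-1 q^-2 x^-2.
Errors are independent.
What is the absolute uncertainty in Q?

Relative error in a monomial: (δQ/Q)² = Σ (nᵢ · δxᵢ/xᵢ)².
  (-2·δp/p)² = (-2×0.0489)² = 0.00955;  (-1·δc/c)² = (-1×0.0506)² = 0.00256;  (-2·δq/q)² = (-2×0.0534)² = 0.0114;  (-2·δx/x)² = (-2×0.0848)² = 0.0288
δQ/Q = √(0.0523) = 0.229
Q = 2.87e-11, so δQ = 0.229 × 2.87e-11 = 6.57e-12.

6.57e-12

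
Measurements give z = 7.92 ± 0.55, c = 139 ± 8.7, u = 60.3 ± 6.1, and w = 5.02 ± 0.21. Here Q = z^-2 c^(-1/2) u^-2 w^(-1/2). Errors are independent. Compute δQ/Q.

0.248

For a monomial Q ∝ z^-2, c^(-1/2), u^-2, w^(-1/2), fractional errors add in quadrature:
  (-2·δz/z)² = (-2×0.0694)² = 0.0193;  (−½·δc/c)² = (-0.5×0.0626)² = 0.000979;  (-2·δu/u)² = (-2×0.101)² = 0.0409;  (−½·δw/w)² = (-0.5×0.0418)² = 0.000437
δQ/Q = √(0.0616) = 0.248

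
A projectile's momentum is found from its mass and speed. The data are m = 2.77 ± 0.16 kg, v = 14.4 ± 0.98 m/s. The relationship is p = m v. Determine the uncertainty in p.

Each factor contributes (exponent × relative error)² to (δp/p)²:
  (1·δm/m)² = (1×0.0578)² = 0.00334;  (1·δv/v)² = (1×0.0681)² = 0.00463
δp/p = √(0.00797) = 0.0893
p = 39.9 kg·m/s, so δp = 0.0893 × 39.9 = 3.56 kg·m/s.

3.56 kg·m/s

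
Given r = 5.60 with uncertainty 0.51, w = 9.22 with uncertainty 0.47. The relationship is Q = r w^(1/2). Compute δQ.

For a monomial Q ∝ r, w^(1/2), fractional errors add in quadrature:
  (1·δr/r)² = (1×0.0911)² = 0.00829;  (½·δw/w)² = (0.5×0.0510)² = 0.000650
δQ/Q = √(0.00894) = 0.0946
Q = 17.0, so δQ = 0.0946 × 17.0 = 1.61.

1.61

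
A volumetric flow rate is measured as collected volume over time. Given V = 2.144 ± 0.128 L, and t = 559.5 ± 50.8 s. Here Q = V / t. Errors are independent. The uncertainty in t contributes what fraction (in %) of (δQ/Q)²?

(δQ/Q)² = (1·δV/V)² + (-1·δt/t)²
  V term: (1×0.0597)² = 0.00356
  t term: (-1×0.0908)² = 0.00824
Total = 0.0118. Share from t = 0.00824/0.0118 = 0.698.

69.8%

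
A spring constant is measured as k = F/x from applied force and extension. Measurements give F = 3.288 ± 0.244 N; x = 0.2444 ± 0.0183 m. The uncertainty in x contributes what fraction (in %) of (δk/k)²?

50.4%

(δk/k)² = (1·δF/F)² + (-1·δx/x)²
  F term: (1×0.0742)² = 0.00551
  x term: (-1×0.0749)² = 0.00561
Total = 0.0111. Share from x = 0.00561/0.0111 = 0.504.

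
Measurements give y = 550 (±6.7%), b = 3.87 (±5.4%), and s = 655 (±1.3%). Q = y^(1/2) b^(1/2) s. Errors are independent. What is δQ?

1360

Q is a product of powers, so relative uncertainties combine in quadrature:
  (½·δy/y)² = (0.5×0.0670)² = 0.00112;  (½·δb/b)² = (0.5×0.0540)² = 0.000729;  (1·δs/s)² = (1×0.0130)² = 0.000169
δQ/Q = √(0.00202) = 0.0449
Q = 30200, so δQ = 0.0449 × 30200 = 1360.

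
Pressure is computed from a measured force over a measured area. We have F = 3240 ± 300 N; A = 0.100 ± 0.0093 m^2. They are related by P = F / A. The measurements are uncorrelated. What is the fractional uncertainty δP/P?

0.131

Products/powers → add relative errors in quadrature, weighted by exponent:
  (1·δF/F)² = (1×0.0926)² = 0.00857;  (-1·δA/A)² = (-1×0.0930)² = 0.00865
δP/P = √(0.0172) = 0.131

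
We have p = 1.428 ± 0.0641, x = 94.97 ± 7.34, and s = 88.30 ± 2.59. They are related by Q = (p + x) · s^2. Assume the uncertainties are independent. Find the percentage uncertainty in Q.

9.61%

Let u = p + x = 96.40. δu = √(δp² + δx²) = √(0.00411 + 53.9) = 7.34, so δu/u = 0.0761.
Q is then a monomial in u, s:
δQ/Q = √((δu/u)² + (2·δs/s)²) = √(0.00580 + 0.00344) = 0.0961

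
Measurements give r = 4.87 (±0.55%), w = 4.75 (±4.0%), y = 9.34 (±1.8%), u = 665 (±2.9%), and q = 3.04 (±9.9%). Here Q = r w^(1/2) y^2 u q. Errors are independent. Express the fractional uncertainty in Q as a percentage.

Q is a product of powers, so relative uncertainties combine in quadrature:
  (1·δr/r)² = (1×0.00550)² = 3.03e-05;  (½·δw/w)² = (0.5×0.0400)² = 0.000400;  (2·δy/y)² = (2×0.0180)² = 0.00130;  (1·δu/u)² = (1×0.0290)² = 0.000841;  (1·δq/q)² = (1×0.0990)² = 0.00980
δQ/Q = √(0.0124) = 0.111

11.1%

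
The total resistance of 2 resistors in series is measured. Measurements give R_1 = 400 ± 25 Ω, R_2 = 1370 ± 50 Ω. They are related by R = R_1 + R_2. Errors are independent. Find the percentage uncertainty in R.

3.16%

R is a linear combination, so absolute uncertainties add in quadrature:
  (δR_1)² = 625;  (δR_2)² = 2500
δR = √(3120) = 55.9 Ω
R = 1770 Ω, so δR/R = 55.9/1770 = 0.0316.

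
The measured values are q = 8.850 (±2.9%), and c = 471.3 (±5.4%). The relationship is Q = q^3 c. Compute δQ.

33500

Relative error in a monomial: (δQ/Q)² = Σ (nᵢ · δxᵢ/xᵢ)².
  (3·δq/q)² = (3×0.0290)² = 0.00757;  (1·δc/c)² = (1×0.0540)² = 0.00292
δQ/Q = √(0.0105) = 0.102
Q = 326700, so δQ = 0.102 × 326700 = 33500.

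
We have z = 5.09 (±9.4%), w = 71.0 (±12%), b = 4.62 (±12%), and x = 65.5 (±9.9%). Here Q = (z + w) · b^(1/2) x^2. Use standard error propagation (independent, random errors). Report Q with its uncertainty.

Let u = z + w = 76.1. δu = √(δz² + δw²) = √(0.229 + 72.6) = 8.53, so δu/u = 0.112.
Q is then a monomial in u, b, x:
δQ/Q = √((δu/u)² + (½·δb/b)² + (2·δx/x)²) = √(0.0126 + 0.00360 + 0.0392) = 0.235
Q = 7.02e+05, so δQ = 0.235 × 7.02e+05 = 1.65e+05.

(7.02 ± 1.65) × 10^5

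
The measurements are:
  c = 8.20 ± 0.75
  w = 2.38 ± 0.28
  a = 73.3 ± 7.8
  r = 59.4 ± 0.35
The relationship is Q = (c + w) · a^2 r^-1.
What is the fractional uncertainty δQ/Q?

0.226

Let u = c + w = 10.6. δu = √(δc² + δw²) = √(0.562 + 0.0784) = 0.801, so δu/u = 0.0757.
Q is then a monomial in u, a, r:
δQ/Q = √((δu/u)² + (2·δa/a)² + (-1·δr/r)²) = √(0.00573 + 0.0453 + 3.47e-05) = 0.226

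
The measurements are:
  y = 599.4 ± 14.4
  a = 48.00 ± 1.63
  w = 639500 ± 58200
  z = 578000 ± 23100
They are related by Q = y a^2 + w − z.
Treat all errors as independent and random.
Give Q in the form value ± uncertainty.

Let p = y·a^2 = 1.381e+06. δp/p = √((1·δy/y)² + (2·δa/a)²) = √(0.000577 + 0.00461) = 0.0720, so δp = 99500.
Q = p + w − z: δQ = √(δp² + δw² + δz²) = √(9.9e+09 + 3.39e+09 + 5.34e+08) = 1.18e+05
Q = 1.443e+06.

(1.443 ± 0.118) × 10^6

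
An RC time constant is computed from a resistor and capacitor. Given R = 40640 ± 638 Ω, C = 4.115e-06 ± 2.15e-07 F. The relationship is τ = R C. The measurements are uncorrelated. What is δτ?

0.00912 s

Since τ is a product/quotient, work with relative uncertainties:
  (1·δR/R)² = (1×0.0157)² = 0.000246;  (1·δC/C)² = (1×0.0522)² = 0.00273
δτ/τ = √(0.00298) = 0.0546
τ = 0.1672 s, so δτ = 0.0546 × 0.1672 = 0.00912 s.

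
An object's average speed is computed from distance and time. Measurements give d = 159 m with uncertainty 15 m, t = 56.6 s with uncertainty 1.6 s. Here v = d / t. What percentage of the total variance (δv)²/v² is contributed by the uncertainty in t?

(δv/v)² = (1·δd/d)² + (-1·δt/t)²
  d term: (1×0.0943)² = 0.00890
  t term: (-1×0.0283)² = 0.000799
Total = 0.00970. Share from t = 0.000799/0.00970 = 0.0824.

8.24%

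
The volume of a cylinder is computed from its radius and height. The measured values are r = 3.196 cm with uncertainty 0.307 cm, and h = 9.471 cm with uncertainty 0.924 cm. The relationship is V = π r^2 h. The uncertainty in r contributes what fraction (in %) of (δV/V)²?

(δV/V)² = (2·δr/r)² + (1·δh/h)²
  r term: (2×0.0961)² = 0.0369
  h term: (1×0.0976)² = 0.00952
Total = 0.0464. Share from r = 0.0369/0.0464 = 0.795.

79.5%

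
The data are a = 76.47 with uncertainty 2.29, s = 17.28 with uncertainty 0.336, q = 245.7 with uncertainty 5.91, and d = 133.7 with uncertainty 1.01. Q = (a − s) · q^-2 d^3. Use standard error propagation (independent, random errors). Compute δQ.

Let u = a − s = 59.19. δu = √(δa² + δs²) = √(5.24 + 0.113) = 2.31, so δu/u = 0.0391.
Q is then a monomial in u, q, d:
δQ/Q = √((δu/u)² + (-2·δq/q)² + (3·δd/d)²) = √(0.00153 + 0.00231 + 0.000514) = 0.0660
Q = 2343, so δQ = 0.0660 × 2343 = 155.

155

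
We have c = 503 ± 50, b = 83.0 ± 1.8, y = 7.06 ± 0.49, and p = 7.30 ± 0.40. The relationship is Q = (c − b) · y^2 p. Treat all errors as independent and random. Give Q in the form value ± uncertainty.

(1.53 ± 0.292) × 10^5

Let u = c − b = 420. δu = √(δc² + δb²) = √(2500 + 3.24) = 50.0, so δu/u = 0.119.
Q is then a monomial in u, y, p:
δQ/Q = √((δu/u)² + (2·δy/y)² + (1·δp/p)²) = √(0.0142 + 0.0193 + 0.00300) = 0.191
Q = 1.53e+05, so δQ = 0.191 × 1.53e+05 = 29200.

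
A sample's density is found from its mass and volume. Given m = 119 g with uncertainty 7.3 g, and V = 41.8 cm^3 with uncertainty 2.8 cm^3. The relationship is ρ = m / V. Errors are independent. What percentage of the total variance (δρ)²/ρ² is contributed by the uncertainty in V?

(δρ/ρ)² = (1·δm/m)² + (-1·δV/V)²
  m term: (1×0.0613)² = 0.00376
  V term: (-1×0.0670)² = 0.00449
Total = 0.00825. Share from V = 0.00449/0.00825 = 0.544.

54.4%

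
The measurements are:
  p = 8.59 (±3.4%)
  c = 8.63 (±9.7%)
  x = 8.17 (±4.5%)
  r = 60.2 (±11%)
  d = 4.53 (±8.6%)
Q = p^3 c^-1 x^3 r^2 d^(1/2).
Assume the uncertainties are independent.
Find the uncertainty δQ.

Each factor contributes (exponent × relative error)² to (δQ/Q)²:
  (3·δp/p)² = (3×0.0340)² = 0.0104;  (-1·δc/c)² = (-1×0.0970)² = 0.00941;  (3·δx/x)² = (3×0.0450)² = 0.0182;  (2·δr/r)² = (2×0.110)² = 0.0484;  (½·δd/d)² = (0.5×0.0860)² = 0.00185
δQ/Q = √(0.0883) = 0.297
Q = 3.09e+08, so δQ = 0.297 × 3.09e+08 = 9.18e+07.

9.18e+07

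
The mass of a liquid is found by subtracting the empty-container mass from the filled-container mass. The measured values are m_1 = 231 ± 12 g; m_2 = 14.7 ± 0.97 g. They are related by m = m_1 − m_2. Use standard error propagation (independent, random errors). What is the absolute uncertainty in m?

Sums and differences: (δm)² = Σ (cᵢ δxᵢ)².
  (δm_1)² = 144;  (δm_2)² = 0.941
δm = √(145) = 12.0 g

12.0 g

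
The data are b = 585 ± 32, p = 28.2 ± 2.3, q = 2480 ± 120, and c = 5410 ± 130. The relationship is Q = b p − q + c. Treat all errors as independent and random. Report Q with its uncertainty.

19400 ± 1630

Let w = b·p = 16500. δw/w = √((1·δb/b)² + (1·δp/p)²) = √(0.00299 + 0.00665) = 0.0982, so δw = 1620.
Q = w − q + c: δQ = √(δw² + δq² + δc²) = √(2.62e+06 + 14400 + 16900) = 1630
Q = 19400.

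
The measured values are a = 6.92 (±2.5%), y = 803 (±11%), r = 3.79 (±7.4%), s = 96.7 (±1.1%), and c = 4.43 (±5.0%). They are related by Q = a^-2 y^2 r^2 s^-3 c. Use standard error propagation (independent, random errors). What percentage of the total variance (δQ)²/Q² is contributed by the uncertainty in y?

(δQ/Q)² = (-2·δa/a)² + (2·δy/y)² + (2·δr/r)² + (-3·δs/s)² + (1·δc/c)²
  a term: (-2×0.0250)² = 0.00250
  y term: (2×0.110)² = 0.0484
  r term: (2×0.0740)² = 0.0219
  s term: (-3×0.0110)² = 0.00109
  c term: (1×0.0500)² = 0.00250
Total = 0.0764. Share from y = 0.0484/0.0764 = 0.634.

63.4%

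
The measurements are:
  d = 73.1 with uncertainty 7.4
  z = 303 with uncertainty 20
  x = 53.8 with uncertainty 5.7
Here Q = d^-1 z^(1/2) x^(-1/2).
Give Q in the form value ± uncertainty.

0.0325 ± 0.00386

Q is a product of powers, so relative uncertainties combine in quadrature:
  (-1·δd/d)² = (-1×0.101)² = 0.0102;  (½·δz/z)² = (0.5×0.0660)² = 0.00109;  (−½·δx/x)² = (-0.5×0.106)² = 0.00281
δQ/Q = √(0.0141) = 0.119
Q = 0.0325, so δQ = 0.119 × 0.0325 = 0.00386.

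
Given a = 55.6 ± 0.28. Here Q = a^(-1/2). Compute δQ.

0.000338

Products/powers → add relative errors in quadrature, weighted by exponent:
  (−½·δa/a)² = (-0.5×0.00504)² = 6.34e-06
δQ/Q = √(6.34e-06) = 0.00252
Q = 0.134, so δQ = 0.00252 × 0.134 = 0.000338.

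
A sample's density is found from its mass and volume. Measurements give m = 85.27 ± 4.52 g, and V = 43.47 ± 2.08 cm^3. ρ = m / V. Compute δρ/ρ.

Since ρ is a product/quotient, work with relative uncertainties:
  (1·δm/m)² = (1×0.0530)² = 0.00281;  (-1·δV/V)² = (-1×0.0478)² = 0.00229
δρ/ρ = √(0.00510) = 0.0714

0.0714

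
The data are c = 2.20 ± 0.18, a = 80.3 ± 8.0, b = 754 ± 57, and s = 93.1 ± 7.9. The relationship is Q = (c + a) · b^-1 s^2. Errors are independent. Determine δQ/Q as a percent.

21.0%

Let u = c + a = 82.5. δu = √(δc² + δa²) = √(0.0324 + 64.0) = 8.00, so δu/u = 0.0970.
Q is then a monomial in u, b, s:
δQ/Q = √((δu/u)² + (-1·δb/b)² + (2·δs/s)²) = √(0.00941 + 0.00571 + 0.0288) = 0.210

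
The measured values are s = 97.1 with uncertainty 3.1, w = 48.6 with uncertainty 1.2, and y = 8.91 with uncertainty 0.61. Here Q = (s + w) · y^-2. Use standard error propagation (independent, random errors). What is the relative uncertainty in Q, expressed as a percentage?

13.9%

Let u = s + w = 146. δu = √(δs² + δw²) = √(9.61 + 1.44) = 3.32, so δu/u = 0.0228.
Q is then a monomial in u, y:
δQ/Q = √((δu/u)² + (-2·δy/y)²) = √(0.000521 + 0.0187) = 0.139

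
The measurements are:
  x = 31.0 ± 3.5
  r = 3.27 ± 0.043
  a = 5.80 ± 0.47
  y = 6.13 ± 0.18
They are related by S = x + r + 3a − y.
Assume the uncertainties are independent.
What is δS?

3.78

S is a linear combination, so absolute uncertainties add in quadrature:
  (δx)² = 12.2;  (δr)² = 0.00185;  (3·δa)² = 1.99;  (δy)² = 0.0324
δS = √(14.3) = 3.78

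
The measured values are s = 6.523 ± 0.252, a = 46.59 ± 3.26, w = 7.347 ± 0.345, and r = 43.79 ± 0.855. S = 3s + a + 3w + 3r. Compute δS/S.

0.0198

Each term contributes (cᵢ δxᵢ)² to (δS)²:
  (3·δs)² = 0.572;  (δa)² = 10.6;  (3·δw)² = 1.07;  (3·δr)² = 6.58
δS = √(18.8) = 4.34
S = 219.6, so δS/S = 4.34/219.6 = 0.0198.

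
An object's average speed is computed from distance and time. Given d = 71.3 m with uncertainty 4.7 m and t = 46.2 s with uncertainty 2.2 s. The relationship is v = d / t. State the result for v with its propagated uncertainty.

Products/powers → add relative errors in quadrature, weighted by exponent:
  (1·δd/d)² = (1×0.0659)² = 0.00435;  (-1·δt/t)² = (-1×0.0476)² = 0.00227
δv/v = √(0.00661) = 0.0813
v = 1.54 m/s, so δv = 0.0813 × 1.54 = 0.125 m/s.

1.54 ± 0.125 m/s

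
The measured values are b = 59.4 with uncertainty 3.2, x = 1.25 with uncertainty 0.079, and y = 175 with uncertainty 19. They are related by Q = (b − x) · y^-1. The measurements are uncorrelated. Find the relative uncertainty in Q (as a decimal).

Let u = b − x = 58.1. δu = √(δb² + δx²) = √(10.2 + 0.00624) = 3.20, so δu/u = 0.0550.
Q is then a monomial in u, y:
δQ/Q = √((δu/u)² + (-1·δy/y)²) = √(0.00303 + 0.0118) = 0.122

0.122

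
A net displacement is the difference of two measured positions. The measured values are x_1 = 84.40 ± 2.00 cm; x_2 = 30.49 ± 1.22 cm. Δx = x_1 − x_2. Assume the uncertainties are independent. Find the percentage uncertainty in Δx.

Sums and differences: (δΔx)² = Σ (cᵢ δxᵢ)².
  (δx_1)² = 4.00;  (δx_2)² = 1.49
δΔx = √(5.49) = 2.34 cm
Δx = 53.91 cm, so δΔx/Δx = 2.34/53.91 = 0.0435.

4.35%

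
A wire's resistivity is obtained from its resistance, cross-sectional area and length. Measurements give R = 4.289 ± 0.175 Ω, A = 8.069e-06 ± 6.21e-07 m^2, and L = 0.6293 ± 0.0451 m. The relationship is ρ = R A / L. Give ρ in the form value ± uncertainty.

(5.499 ± 0.620) × 10^-5 Ω·m

Products/powers → add relative errors in quadrature, weighted by exponent:
  (1·δR/R)² = (1×0.0408)² = 0.00166;  (1·δA/A)² = (1×0.0770)² = 0.00592;  (-1·δL/L)² = (-1×0.0717)² = 0.00514
δρ/ρ = √(0.0127) = 0.113
ρ = 5.499e-05 Ω·m, so δρ = 0.113 × 5.499e-05 = 6.2e-06 Ω·m.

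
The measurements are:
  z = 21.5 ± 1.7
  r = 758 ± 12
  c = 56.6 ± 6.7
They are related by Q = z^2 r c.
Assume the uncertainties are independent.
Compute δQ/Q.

For a monomial Q ∝ z^2, r, c, fractional errors add in quadrature:
  (2·δz/z)² = (2×0.0791)² = 0.0250;  (1·δr/r)² = (1×0.0158)² = 0.000251;  (1·δc/c)² = (1×0.118)² = 0.0140
δQ/Q = √(0.0393) = 0.198

0.198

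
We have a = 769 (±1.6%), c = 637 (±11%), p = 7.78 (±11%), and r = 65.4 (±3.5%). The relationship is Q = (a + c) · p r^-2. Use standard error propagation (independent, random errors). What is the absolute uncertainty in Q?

Let u = a + c = 1410. δu = √(δa² + δc²) = √(151 + 4910) = 71.1, so δu/u = 0.0506.
Q is then a monomial in u, p, r:
δQ/Q = √((δu/u)² + (1·δp/p)² + (-2·δr/r)²) = √(0.00256 + 0.0121 + 0.00490) = 0.140
Q = 2.56, so δQ = 0.140 × 2.56 = 0.358.

0.358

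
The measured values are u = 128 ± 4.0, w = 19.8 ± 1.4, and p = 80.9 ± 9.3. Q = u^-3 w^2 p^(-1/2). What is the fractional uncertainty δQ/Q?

0.179

For a monomial Q ∝ u^-3, w^2, p^(-1/2), fractional errors add in quadrature:
  (-3·δu/u)² = (-3×0.0312)² = 0.00879;  (2·δw/w)² = (2×0.0707)² = 0.0200;  (−½·δp/p)² = (-0.5×0.115)² = 0.00330
δQ/Q = √(0.0321) = 0.179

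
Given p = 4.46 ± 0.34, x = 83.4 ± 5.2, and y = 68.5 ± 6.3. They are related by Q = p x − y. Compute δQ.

37.2

Let w = p·x = 372. δw/w = √((1·δp/p)² + (1·δx/x)²) = √(0.00581 + 0.00389) = 0.0985, so δw = 36.6.
Q = w − y: δQ = √(δw² + δy²) = √(1340 + 39.7) = 37.2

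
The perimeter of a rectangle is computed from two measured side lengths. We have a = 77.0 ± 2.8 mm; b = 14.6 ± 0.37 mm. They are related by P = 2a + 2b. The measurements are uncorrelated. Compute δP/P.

Absolute uncertainties add in quadrature for a linear combination:
  (2·δa)² = 31.4;  (2·δb)² = 0.548
δP = √(31.9) = 5.65 mm
P = 183 mm, so δP/P = 5.65/183 = 0.0308.

0.0308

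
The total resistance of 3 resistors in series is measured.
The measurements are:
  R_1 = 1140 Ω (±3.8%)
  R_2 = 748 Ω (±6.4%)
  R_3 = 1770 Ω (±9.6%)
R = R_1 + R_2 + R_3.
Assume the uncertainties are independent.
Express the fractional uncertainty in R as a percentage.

4.97%

Sums and differences: (δR)² = Σ (cᵢ δxᵢ)².
  (δR_1)² = 1880;  (δR_2)² = 2290;  (δR_3)² = 28900
δR = √(33000) = 182 Ω
R = 3660 Ω, so δR/R = 182/3660 = 0.0497.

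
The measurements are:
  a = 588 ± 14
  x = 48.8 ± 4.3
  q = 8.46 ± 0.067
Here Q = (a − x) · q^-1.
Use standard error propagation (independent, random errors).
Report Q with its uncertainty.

Let u = a − x = 539. δu = √(δa² + δx²) = √(196 + 18.5) = 14.6, so δu/u = 0.0272.
Q is then a monomial in u, q:
δQ/Q = √((δu/u)² + (-1·δq/q)²) = √(0.000738 + 6.27e-05) = 0.0283
Q = 63.7, so δQ = 0.0283 × 63.7 = 1.80.

63.7 ± 1.80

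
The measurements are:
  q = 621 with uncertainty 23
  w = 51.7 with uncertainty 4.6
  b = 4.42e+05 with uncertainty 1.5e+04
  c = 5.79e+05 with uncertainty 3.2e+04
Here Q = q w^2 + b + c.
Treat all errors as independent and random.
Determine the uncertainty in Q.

3.04e+05

Let p = q·w^2 = 1.66e+06. δp/p = √((1·δq/q)² + (2·δw/w)²) = √(0.00137 + 0.0317) = 0.182, so δp = 3.02e+05.
Q = p + b + c: δQ = √(δp² + δb² + δc²) = √(9.1e+10 + 2.25e+08 + 1.02e+09) = 3.04e+05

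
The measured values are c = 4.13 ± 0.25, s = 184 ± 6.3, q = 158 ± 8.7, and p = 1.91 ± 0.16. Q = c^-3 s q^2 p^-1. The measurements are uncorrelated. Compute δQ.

For a monomial Q ∝ c^-3, s, q^2, p^-1, fractional errors add in quadrature:
  (-3·δc/c)² = (-3×0.0605)² = 0.0330;  (1·δs/s)² = (1×0.0342)² = 0.00117;  (2·δq/q)² = (2×0.0551)² = 0.0121;  (-1·δp/p)² = (-1×0.0838)² = 0.00702
δQ/Q = √(0.0533) = 0.231
Q = 34100, so δQ = 0.231 × 34100 = 7880.

7880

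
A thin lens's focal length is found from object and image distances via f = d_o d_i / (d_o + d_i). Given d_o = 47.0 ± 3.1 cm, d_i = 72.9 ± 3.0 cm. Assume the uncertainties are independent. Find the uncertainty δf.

1.24 cm

∂f/∂d_o = (d_i/(d_o+d_i))² = 0.370;  ∂f/∂d_i = (d_o/(d_o+d_i))² = 0.154
δf = √((∂f/∂d_o · δd_o)² + (∂f/∂d_i · δd_i)²) = √(1.31 + 0.212) = 1.24 cm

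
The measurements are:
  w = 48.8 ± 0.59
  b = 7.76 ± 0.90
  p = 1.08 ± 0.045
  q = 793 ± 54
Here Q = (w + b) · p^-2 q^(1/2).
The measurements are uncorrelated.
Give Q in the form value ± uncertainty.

1370 ± 126

Let u = w + b = 56.6. δu = √(δw² + δb²) = √(0.348 + 0.810) = 1.08, so δu/u = 0.0190.
Q is then a monomial in u, p, q:
δQ/Q = √((δu/u)² + (-2·δp/p)² + (½·δq/q)²) = √(0.000362 + 0.00694 + 0.00116) = 0.0920
Q = 1370, so δQ = 0.0920 × 1370 = 126.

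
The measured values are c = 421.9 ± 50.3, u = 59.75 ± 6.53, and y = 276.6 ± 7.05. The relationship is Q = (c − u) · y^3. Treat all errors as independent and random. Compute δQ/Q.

Let w = c − u = 362.1. δw = √(δc² + δu²) = √(2530 + 42.6) = 50.7, so δw/w = 0.140.
Q is then a monomial in w, y:
δQ/Q = √((δw/w)² + (3·δy/y)²) = √(0.0196 + 0.00585) = 0.160

0.160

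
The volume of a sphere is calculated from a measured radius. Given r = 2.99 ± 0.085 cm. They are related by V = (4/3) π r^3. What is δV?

V ∝ r^3, so δV/V = |3| · δr/r = 3 × 0.0284 = 0.0853.
V = 112 cm^3, so δV = 0.0853 × 112 = 9.55 cm^3.

9.55 cm^3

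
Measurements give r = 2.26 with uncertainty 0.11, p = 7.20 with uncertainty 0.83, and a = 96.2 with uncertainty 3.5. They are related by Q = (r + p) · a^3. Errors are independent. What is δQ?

1.18e+06

Let u = r + p = 9.46. δu = √(δr² + δp²) = √(0.0121 + 0.689) = 0.837, so δu/u = 0.0885.
Q is then a monomial in u, a:
δQ/Q = √((δu/u)² + (3·δa/a)²) = √(0.00783 + 0.0119) = 0.141
Q = 8.42e+06, so δQ = 0.141 × 8.42e+06 = 1.18e+06.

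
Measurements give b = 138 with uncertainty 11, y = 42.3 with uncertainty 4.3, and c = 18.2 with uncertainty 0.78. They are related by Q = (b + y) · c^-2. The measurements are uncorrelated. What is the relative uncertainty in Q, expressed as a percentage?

Let u = b + y = 180. δu = √(δb² + δy²) = √(121 + 18.5) = 11.8, so δu/u = 0.0655.
Q is then a monomial in u, c:
δQ/Q = √((δu/u)² + (-2·δc/c)²) = √(0.00429 + 0.00735) = 0.108

10.8%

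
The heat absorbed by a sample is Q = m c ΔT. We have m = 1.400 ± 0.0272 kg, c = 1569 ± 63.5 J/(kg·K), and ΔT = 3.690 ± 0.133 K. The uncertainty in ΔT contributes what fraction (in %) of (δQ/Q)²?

(δQ/Q)² = (1·δm/m)² + (1·δc/c)² + (1·δΔT/ΔT)²
  m term: (1×0.0194)² = 0.000377
  c term: (1×0.0405)² = 0.00164
  ΔT term: (1×0.0360)² = 0.00130
Total = 0.00331. Share from ΔT = 0.00130/0.00331 = 0.392.

39.2%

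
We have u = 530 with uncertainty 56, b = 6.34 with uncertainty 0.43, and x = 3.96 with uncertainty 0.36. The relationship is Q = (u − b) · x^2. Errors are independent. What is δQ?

Let w = u − b = 524. δw = √(δu² + δb²) = √(3140 + 0.185) = 56.0, so δw/w = 0.107.
Q is then a monomial in w, x:
δQ/Q = √((δw/w)² + (2·δx/x)²) = √(0.0114 + 0.0331) = 0.211
Q = 8210, so δQ = 0.211 × 8210 = 1730.

1730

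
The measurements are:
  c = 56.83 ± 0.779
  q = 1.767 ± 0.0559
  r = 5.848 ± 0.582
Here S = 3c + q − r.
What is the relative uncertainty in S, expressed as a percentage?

Sums and differences: (δS)² = Σ (cᵢ δxᵢ)².
  (3·δc)² = 5.46;  (δq)² = 0.00312;  (δr)² = 0.339
δS = √(5.80) = 2.41
S = 166.4, so δS/S = 2.41/166.4 = 0.0145.

1.45%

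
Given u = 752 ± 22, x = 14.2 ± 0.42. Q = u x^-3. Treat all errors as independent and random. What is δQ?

0.0245

For a monomial Q ∝ u, x^-3, fractional errors add in quadrature:
  (1·δu/u)² = (1×0.0293)² = 0.000856;  (-3·δx/x)² = (-3×0.0296)² = 0.00787
δQ/Q = √(0.00873) = 0.0934
Q = 0.263, so δQ = 0.0934 × 0.263 = 0.0245.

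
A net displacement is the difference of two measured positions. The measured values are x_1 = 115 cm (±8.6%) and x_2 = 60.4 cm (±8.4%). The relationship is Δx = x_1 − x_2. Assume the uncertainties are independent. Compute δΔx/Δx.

For a sum/difference, combine absolute errors in quadrature:
  (δx_1)² = 97.8;  (δx_2)² = 25.7
δΔx = √(124) = 11.1 cm
Δx = 54.6 cm, so δΔx/Δx = 11.1/54.6 = 0.204.

0.204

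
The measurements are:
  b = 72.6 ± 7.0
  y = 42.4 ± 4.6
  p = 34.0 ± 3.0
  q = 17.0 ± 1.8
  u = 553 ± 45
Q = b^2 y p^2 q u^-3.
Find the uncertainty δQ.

10.1

Q is a product of powers, so relative uncertainties combine in quadrature:
  (2·δb/b)² = (2×0.0964)² = 0.0372;  (1·δy/y)² = (1×0.108)² = 0.0118;  (2·δp/p)² = (2×0.0882)² = 0.0311;  (1·δq/q)² = (1×0.106)² = 0.0112;  (-3·δu/u)² = (-3×0.0814)² = 0.0596
δQ/Q = √(0.151) = 0.388
Q = 26.0, so δQ = 0.388 × 26.0 = 10.1.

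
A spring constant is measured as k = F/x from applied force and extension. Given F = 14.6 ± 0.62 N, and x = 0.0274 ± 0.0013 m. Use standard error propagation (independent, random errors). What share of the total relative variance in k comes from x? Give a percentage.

(δk/k)² = (1·δF/F)² + (-1·δx/x)²
  F term: (1×0.0425)² = 0.00180
  x term: (-1×0.0474)² = 0.00225
Total = 0.00405. Share from x = 0.00225/0.00405 = 0.555.

55.5%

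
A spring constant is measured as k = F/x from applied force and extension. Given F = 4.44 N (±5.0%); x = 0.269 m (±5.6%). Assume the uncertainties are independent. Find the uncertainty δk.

1.24 N/m

Products/powers → add relative errors in quadrature, weighted by exponent:
  (1·δF/F)² = (1×0.0500)² = 0.00250;  (-1·δx/x)² = (-1×0.0560)² = 0.00314
δk/k = √(0.00564) = 0.0751
k = 16.5 N/m, so δk = 0.0751 × 16.5 = 1.24 N/m.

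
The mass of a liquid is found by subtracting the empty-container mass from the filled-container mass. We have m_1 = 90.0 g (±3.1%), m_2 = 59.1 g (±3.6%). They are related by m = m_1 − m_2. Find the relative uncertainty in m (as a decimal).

Sums and differences: (δm)² = Σ (cᵢ δxᵢ)².
  (δm_1)² = 7.78;  (δm_2)² = 4.53
δm = √(12.3) = 3.51 g
m = 30.9 g, so δm/m = 3.51/30.9 = 0.114.

0.114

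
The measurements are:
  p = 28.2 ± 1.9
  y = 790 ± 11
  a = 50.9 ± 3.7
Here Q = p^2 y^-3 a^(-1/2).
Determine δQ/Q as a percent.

Q is a product of powers, so relative uncertainties combine in quadrature:
  (2·δp/p)² = (2×0.0674)² = 0.0182;  (-3·δy/y)² = (-3×0.0139)² = 0.00174;  (−½·δa/a)² = (-0.5×0.0727)² = 0.00132
δQ/Q = √(0.0212) = 0.146

14.6%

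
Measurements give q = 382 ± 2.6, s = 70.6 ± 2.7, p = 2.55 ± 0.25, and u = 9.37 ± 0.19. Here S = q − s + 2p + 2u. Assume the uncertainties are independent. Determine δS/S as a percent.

1.13%

Sums and differences: (δS)² = Σ (cᵢ δxᵢ)².
  (δq)² = 6.76;  (δs)² = 7.29;  (2·δp)² = 0.250;  (2·δu)² = 0.144
δS = √(14.4) = 3.80
S = 335, so δS/S = 3.80/335 = 0.0113.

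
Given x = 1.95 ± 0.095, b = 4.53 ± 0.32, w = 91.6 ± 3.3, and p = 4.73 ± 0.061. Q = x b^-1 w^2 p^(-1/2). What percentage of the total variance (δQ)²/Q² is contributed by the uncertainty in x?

18.8%

(δQ/Q)² = (1·δx/x)² + (-1·δb/b)² + (2·δw/w)² + (−½·δp/p)²
  x term: (1×0.0487)² = 0.00237
  b term: (-1×0.0706)² = 0.00499
  w term: (2×0.0360)² = 0.00519
  p term: (-0.5×0.0129)² = 4.16e-05
Total = 0.0126. Share from x = 0.00237/0.0126 = 0.188.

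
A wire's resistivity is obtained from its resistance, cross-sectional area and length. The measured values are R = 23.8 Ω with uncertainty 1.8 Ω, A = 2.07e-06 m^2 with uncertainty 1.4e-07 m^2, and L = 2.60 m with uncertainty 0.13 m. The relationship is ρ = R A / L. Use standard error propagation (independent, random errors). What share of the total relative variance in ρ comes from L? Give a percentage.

19.5%

(δρ/ρ)² = (1·δR/R)² + (1·δA/A)² + (-1·δL/L)²
  R term: (1×0.0756)² = 0.00572
  A term: (1×0.0676)² = 0.00457
  L term: (-1×0.0500)² = 0.00250
Total = 0.0128. Share from L = 0.00250/0.0128 = 0.195.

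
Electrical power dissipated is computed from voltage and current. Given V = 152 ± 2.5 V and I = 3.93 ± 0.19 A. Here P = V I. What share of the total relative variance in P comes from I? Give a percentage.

(δP/P)² = (1·δV/V)² + (1·δI/I)²
  V term: (1×0.0164)² = 0.000271
  I term: (1×0.0483)² = 0.00234
Total = 0.00261. Share from I = 0.00234/0.00261 = 0.896.

89.6%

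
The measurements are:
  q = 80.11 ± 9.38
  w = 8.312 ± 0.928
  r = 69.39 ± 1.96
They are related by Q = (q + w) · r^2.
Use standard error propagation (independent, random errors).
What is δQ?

51400

Let u = q + w = 88.42. δu = √(δq² + δw²) = √(88.0 + 0.861) = 9.43, so δu/u = 0.107.
Q is then a monomial in u, r:
δQ/Q = √((δu/u)² + (2·δr/r)²) = √(0.0114 + 0.00319) = 0.121
Q = 425700, so δQ = 0.121 × 425700 = 51400.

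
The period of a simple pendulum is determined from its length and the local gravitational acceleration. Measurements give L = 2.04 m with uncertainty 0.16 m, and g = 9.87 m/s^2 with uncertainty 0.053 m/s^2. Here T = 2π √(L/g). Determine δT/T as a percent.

Since T is a product/quotient, work with relative uncertainties:
  (½·δL/L)² = (0.5×0.0784)² = 0.00154;  (−½·δg/g)² = (-0.5×0.00537)² = 7.21e-06
δT/T = √(0.00155) = 0.0393

3.93%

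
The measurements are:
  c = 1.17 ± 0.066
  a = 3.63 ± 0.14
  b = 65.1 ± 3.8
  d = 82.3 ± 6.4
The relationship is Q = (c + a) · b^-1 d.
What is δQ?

0.622

Let u = c + a = 4.80. δu = √(δc² + δa²) = √(0.00436 + 0.0196) = 0.155, so δu/u = 0.0322.
Q is then a monomial in u, b, d:
δQ/Q = √((δu/u)² + (-1·δb/b)² + (1·δd/d)²) = √(0.00104 + 0.00341 + 0.00605) = 0.102
Q = 6.07, so δQ = 0.102 × 6.07 = 0.622.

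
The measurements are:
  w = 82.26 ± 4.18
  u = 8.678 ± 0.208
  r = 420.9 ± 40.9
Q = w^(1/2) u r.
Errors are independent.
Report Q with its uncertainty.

Each factor contributes (exponent × relative error)² to (δQ/Q)²:
  (½·δw/w)² = (0.5×0.0508)² = 0.000646;  (1·δu/u)² = (1×0.0240)² = 0.000574;  (1·δr/r)² = (1×0.0972)² = 0.00944
δQ/Q = √(0.0107) = 0.103
Q = 33130, so δQ = 0.103 × 33130 = 3420.

33130 ± 3420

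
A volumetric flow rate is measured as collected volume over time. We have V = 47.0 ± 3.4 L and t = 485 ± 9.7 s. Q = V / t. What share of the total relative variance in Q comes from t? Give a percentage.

(δQ/Q)² = (1·δV/V)² + (-1·δt/t)²
  V term: (1×0.0723)² = 0.00523
  t term: (-1×0.0200)² = 0.000400
Total = 0.00563. Share from t = 0.000400/0.00563 = 0.0710.

7.10%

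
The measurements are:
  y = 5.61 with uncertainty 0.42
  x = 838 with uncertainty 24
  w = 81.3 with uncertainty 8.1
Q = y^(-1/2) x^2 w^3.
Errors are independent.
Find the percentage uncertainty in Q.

30.7%

Each factor contributes (exponent × relative error)² to (δQ/Q)²:
  (−½·δy/y)² = (-0.5×0.0749)² = 0.00140;  (2·δx/x)² = (2×0.0286)² = 0.00328;  (3·δw/w)² = (3×0.0996)² = 0.0893
δQ/Q = √(0.0940) = 0.307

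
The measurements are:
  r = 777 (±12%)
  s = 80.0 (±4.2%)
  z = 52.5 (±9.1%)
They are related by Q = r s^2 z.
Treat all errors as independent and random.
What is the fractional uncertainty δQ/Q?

Q is a product of powers, so relative uncertainties combine in quadrature:
  (1·δr/r)² = (1×0.120)² = 0.0144;  (2·δs/s)² = (2×0.0420)² = 0.00706;  (1·δz/z)² = (1×0.0910)² = 0.00828
δQ/Q = √(0.0297) = 0.172

0.172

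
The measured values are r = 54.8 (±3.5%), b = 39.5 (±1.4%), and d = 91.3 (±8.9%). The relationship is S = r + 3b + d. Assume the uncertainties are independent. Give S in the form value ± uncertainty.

265 ± 8.51

Absolute uncertainties add in quadrature for a linear combination:
  (δr)² = 3.68;  (3·δb)² = 2.75;  (δd)² = 66.0
δS = √(72.5) = 8.51
S = 265.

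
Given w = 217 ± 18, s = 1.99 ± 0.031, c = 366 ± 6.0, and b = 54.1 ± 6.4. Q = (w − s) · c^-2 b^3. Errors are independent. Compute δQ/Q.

Let u = w − s = 215. δu = √(δw² + δs²) = √(324 + 0.000961) = 18.0, so δu/u = 0.0837.
Q is then a monomial in u, c, b:
δQ/Q = √((δu/u)² + (-2·δc/c)² + (3·δb/b)²) = √(0.00701 + 0.00107 + 0.126) = 0.366

0.366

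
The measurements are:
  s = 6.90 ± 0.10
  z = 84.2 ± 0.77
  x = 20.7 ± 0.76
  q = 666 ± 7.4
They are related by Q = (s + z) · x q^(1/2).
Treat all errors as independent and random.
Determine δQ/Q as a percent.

3.81%

Let u = s + z = 91.1. δu = √(δs² + δz²) = √(0.0100 + 0.593) = 0.776, so δu/u = 0.00852.
Q is then a monomial in u, x, q:
δQ/Q = √((δu/u)² + (1·δx/x)² + (½·δq/q)²) = √(7.26e-05 + 0.00135 + 3.09e-05) = 0.0381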